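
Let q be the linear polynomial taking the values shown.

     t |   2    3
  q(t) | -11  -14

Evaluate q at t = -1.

-2

Write q(t) = at + b. Substituting each data point gives a linear system:
  2a + b = -11
  3a + b = -14
Solving the system yields a = -3, b = -5.
So q(t) = -3t - 5.
Then q(-1) = -2.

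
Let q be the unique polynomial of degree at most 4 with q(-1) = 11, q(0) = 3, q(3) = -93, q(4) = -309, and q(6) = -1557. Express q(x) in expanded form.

q(x) = -x^4 - 2x^3 + 5x^2 - 2x + 3

Write q(x) = ax^4 + bx^3 + cx^2 + dx + e. Substituting each data point gives a linear system:
  a - b + c - d + e = 11
  e = 3
  81a + 27b + 9c + 3d + e = -93
  256a + 64b + 16c + 4d + e = -309
  1296a + 216b + 36c + 6d + e = -1557
Solving the system yields a = -1, b = -2, c = 5, d = -2, e = 3.
So q(x) = -x^4 - 2x^3 + 5x^2 - 2x + 3.
Check: q(6) = -1557. ✓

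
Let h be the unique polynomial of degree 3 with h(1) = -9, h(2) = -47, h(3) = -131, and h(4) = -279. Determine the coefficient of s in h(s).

Write h(s) = as^3 + bs^2 + cs + d. Substituting each data point gives a linear system:
  a + b + c + d = -9
  8a + 4b + 2c + d = -47
  27a + 9b + 3c + d = -131
  64a + 16b + 4c + d = -279
Solving the system yields a = -3, b = -5, c = -2, d = 1.
So h(s) = -3s³ - 5s² - 2s + 1.
The coefficient of s is -2.

-2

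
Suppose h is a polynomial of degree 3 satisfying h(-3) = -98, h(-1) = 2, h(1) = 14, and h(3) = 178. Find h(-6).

-938

Forward differences of the values at s = -3, -1, 1, 3:
  h  : -98  2  14  178
  Δ  : 100  12  164
  Δ^2: -88  152
  Δ^3: 240
The third differences are constant, confirming degree 3.
Interpolating (Newton forward form) and evaluating at s = -6 gives h(-6) = -938.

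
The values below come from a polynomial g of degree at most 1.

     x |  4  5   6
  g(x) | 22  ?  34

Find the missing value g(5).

On equispaced nodes a degree-1 polynomial has vanishing second forward difference, so
  g(4) - 2·g(5) + g(6) = 0.
Substituting the known values and solving for g(5):
  -2·g(5) = -56
  g(5) = 28.

28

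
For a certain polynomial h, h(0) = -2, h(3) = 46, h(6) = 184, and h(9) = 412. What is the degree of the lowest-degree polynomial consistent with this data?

2

Forward differences of the values at u = 0, 3, 6, 9:
  h  : -2  46  184  412
  Δ  : 48  138  228
  Δ^2: 90  90
  Δ^3: 0
The second differences are constant (90) and nonzero, while all higher differences vanish, so the minimal degree is 2.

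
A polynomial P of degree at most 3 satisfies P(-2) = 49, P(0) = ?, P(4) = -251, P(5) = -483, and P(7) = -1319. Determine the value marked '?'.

-3

The 4 known points determine the degree-3 polynomial uniquely.
Write P(u) = au^3 + bu^2 + cu + d. Substituting each data point gives a linear system:
  -8a + 4b - 2c + d = 49
  64a + 16b + 4c + d = -251
  125a + 25b + 5c + d = -483
  343a + 49b + 7c + d = -1319
Solving the system yields a = -4, b = 2, c = -6, d = -3.
So P(u) = -4u^3 + 2u^2 - 6u - 3.
Then P(0) = -3.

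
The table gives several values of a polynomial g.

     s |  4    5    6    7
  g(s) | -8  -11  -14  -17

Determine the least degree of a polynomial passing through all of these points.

1

Forward differences of the values at s = 4, 5, 6, 7:
  g  : -8  -11  -14  -17
  Δ  : -3  -3  -3
  Δ^2: 0  0
  Δ^3: 0
The first differences are constant (-3) and nonzero, while all higher differences vanish, so the minimal degree is 1.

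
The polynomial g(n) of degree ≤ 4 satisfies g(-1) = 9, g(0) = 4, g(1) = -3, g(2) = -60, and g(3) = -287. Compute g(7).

Write g(n) = an^4 + bn^3 + cn^2 + dn + e. Substituting each data point gives a linear system:
  a - b + c - d + e = 9
  e = 4
  a + b + c + d + e = -3
  16a + 8b + 4c + 2d + e = -60
  81a + 27b + 9c + 3d + e = -287
Solving the system yields a = -3, b = -2, c = 2, d = -4, e = 4.
So g(n) = -3n⁴ - 2n³ + 2n² - 4n + 4.
Then g(7) = -7815.

-7815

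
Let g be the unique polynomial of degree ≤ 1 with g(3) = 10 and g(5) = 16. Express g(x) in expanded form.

Write g(x) = ax + b. Substituting each data point gives a linear system:
  3a + b = 10
  5a + b = 16
Solving the system yields a = 3, b = 1.
So g(x) = 3x + 1.
Check: g(5) = 16. ✓

g(x) = 3x + 1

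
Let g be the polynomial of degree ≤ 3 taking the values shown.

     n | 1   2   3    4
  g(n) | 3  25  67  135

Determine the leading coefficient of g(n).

1

Write g(n) = an^3 + bn^2 + cn + d. Substituting each data point gives a linear system:
  a + b + c + d = 3
  8a + 4b + 2c + d = 25
  27a + 9b + 3c + d = 67
  64a + 16b + 4c + d = 135
Solving the system yields a = 1, b = 4, c = 3, d = -5.
So g(n) = n^3 + 4n^2 + 3n - 5.
The leading coefficient is 1.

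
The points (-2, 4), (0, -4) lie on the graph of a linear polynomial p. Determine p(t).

Using the Lagrange interpolation formula with nodes -2, 0:
  L_0(t) = t / -2
  L_1(t) = (t + 2) / 2
Then p(t) = 4·L_0(t) - 4·L_1(t).
Expanding and collecting terms gives p(t) = -4t - 4.
Check: p(0) = -4. ✓

p(t) = -4t - 4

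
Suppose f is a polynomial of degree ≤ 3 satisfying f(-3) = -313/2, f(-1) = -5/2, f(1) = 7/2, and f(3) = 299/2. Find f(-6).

Forward differences of the values at u = -3, -1, 1, 3:
  f  : -313/2  -5/2  7/2  299/2
  Δ  : 154  6  146
  Δ^2: -148  140
  Δ^3: 288
The third differences are constant, confirming degree 3.
Interpolating (Newton forward form) and evaluating at u = -6 gives f(-6) = -1295.

-1295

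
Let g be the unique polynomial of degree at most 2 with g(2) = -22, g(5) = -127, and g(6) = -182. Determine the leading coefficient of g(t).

-5

Write g(t) = at^2 + bt + c. Substituting each data point gives a linear system:
  4a + 2b + c = -22
  25a + 5b + c = -127
  36a + 6b + c = -182
Solving the system yields a = -5, b = 0, c = -2.
So g(t) = -5t² - 2.
The leading coefficient is -5.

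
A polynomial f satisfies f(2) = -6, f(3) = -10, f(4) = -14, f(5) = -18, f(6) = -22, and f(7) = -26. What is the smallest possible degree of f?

1

Forward differences of the values at x = 2, 3, 4, 5, 6, 7:
  f  : -6  -10  -14  -18  -22  -26
  Δ  : -4  -4  -4  -4  -4
  Δ^2: 0  0  0  0
  Δ^3: 0  0  0
  Δ^4: 0  0
  Δ^5: 0
The first differences are constant (-4) and nonzero, while all higher differences vanish, so the minimal degree is 1.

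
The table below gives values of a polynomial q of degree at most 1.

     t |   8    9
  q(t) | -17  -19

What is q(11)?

-23

Using the Lagrange interpolation formula with nodes 8, 9:
  L_0(t) = (t - 9) / -1
  L_1(t) = (t - 8) / 1
Then q(t) = -17·L_0(t) - 19·L_1(t).
Expanding and collecting terms gives q(t) = -2t - 1.
Evaluating at t = 11: q(11) = -23.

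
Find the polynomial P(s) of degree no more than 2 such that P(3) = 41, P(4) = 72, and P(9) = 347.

P(s) = 4s^2 + 3s - 4

Using the Lagrange interpolation formula with nodes 3, 4, 9:
  L_0(s) = (s - 4)(s - 9) / 6
  L_1(s) = (s - 3)(s - 9) / -5
  L_2(s) = (s - 3)(s - 4) / 30
Then P(s) = 41·L_0(s) + 72·L_1(s) + 347·L_2(s).
Expanding and collecting terms gives P(s) = 4s² + 3s - 4.
Check: P(9) = 347. ✓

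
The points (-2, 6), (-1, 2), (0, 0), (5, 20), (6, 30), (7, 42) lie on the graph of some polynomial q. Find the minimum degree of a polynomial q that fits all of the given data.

Divided differences on the nodes -2, -1, 0, 5, 6, 7:
  order 0: 6  2  0  20  30  42
  order 1: -4  -2  4  10  12
  order 2: 1  1  1  1
  order 3: 0  0  0
  order 4: 0  0
  order 5: 0
The order-2 divided differences are all 1 (nonzero) and every higher order vanishes, so the data lies on a polynomial of degree exactly 2.

2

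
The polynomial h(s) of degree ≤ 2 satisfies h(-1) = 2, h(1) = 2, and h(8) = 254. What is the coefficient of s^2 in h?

Write h(s) = as^2 + bs + c. Substituting each data point gives a linear system:
  a - b + c = 2
  a + b + c = 2
  64a + 8b + c = 254
Solving the system yields a = 4, b = 0, c = -2.
So h(s) = 4s^2 - 2.
The leading coefficient is 4.

4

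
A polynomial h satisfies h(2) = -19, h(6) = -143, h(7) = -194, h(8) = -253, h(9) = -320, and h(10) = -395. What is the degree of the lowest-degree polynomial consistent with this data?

2

Divided differences on the nodes 2, 6, 7, 8, 9, 10:
  order 0: -19  -143  -194  -253  -320  -395
  order 1: -31  -51  -59  -67  -75
  order 2: -4  -4  -4  -4
  order 3: 0  0  0
  order 4: 0  0
  order 5: 0
The order-2 divided differences are all -4 (nonzero) and every higher order vanishes, so the data lies on a polynomial of degree exactly 2.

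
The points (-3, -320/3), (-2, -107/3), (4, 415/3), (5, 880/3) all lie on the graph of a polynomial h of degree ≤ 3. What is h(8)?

Write h(t) = at^3 + bt^2 + ct + d. Substituting each data point gives a linear system:
  -27a + 9b - 3c + d = -320/3
  -8a + 4b - 2c + d = -107/3
  64a + 16b + 4c + d = 415/3
  125a + 25b + 5c + d = 880/3
Solving the system yields a = 3, b = -3, c = -1, d = -5/3.
So h(t) = 3t^3 - 3t^2 - t - 5/3.
Then h(8) = 4003/3.

4003/3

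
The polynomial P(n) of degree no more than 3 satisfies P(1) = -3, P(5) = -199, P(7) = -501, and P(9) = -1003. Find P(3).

-49

Using the Lagrange interpolation formula with nodes 1, 5, 7, 9:
  L_0(n) = (n - 5)(n - 7)(n - 9) / -192
  L_1(n) = (n - 1)(n - 7)(n - 9) / 32
  L_2(n) = (n - 1)(n - 5)(n - 9) / -24
  L_3(n) = (n - 1)(n - 5)(n - 7) / 64
Then P(n) = -3·L_0(n) - 199·L_1(n) - 501·L_2(n) - 1003·L_3(n).
Expanding and collecting terms gives P(n) = -n^3 - 4n^2 + 6n - 4.
Evaluating at n = 3: P(3) = -49.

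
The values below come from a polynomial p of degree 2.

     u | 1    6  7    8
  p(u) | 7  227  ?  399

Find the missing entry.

307

The 3 known points determine the degree-2 polynomial uniquely.
Write p(u) = au^2 + bu + c. Substituting each data point gives a linear system:
  a + b + c = 7
  36a + 6b + c = 227
  64a + 8b + c = 399
Solving the system yields a = 6, b = 2, c = -1.
So p(u) = 6u² + 2u - 1.
Then p(7) = 307.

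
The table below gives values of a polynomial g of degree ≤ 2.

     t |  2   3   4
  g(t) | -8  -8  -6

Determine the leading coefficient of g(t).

1

Write g(t) = at^2 + bt + c. Substituting each data point gives a linear system:
  4a + 2b + c = -8
  9a + 3b + c = -8
  16a + 4b + c = -6
Solving the system yields a = 1, b = -5, c = -2.
So g(t) = t² - 5t - 2.
The leading coefficient is 1.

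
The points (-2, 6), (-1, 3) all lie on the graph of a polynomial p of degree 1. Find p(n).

Write p(n) = an + b. Substituting each data point gives a linear system:
  -2a + b = 6
  -a + b = 3
Solving the system yields a = -3, b = 0.
So p(n) = -3n.
Check: p(-2) = 6. ✓

p(n) = -3n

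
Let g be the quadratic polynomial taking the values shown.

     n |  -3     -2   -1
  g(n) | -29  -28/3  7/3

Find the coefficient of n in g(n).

-1/3

Write g(n) = an^2 + bn + c. Substituting each data point gives a linear system:
  9a - 3b + c = -29
  4a - 2b + c = -28/3
  a - b + c = 7/3
Solving the system yields a = -4, b = -1/3, c = 6.
So g(n) = -4n² - (1/3)n + 6.
The coefficient of n is -1/3.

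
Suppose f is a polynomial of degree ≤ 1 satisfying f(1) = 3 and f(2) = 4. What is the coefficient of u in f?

1

Write f(u) = au + b. Substituting each data point gives a linear system:
  a + b = 3
  2a + b = 4
Solving the system yields a = 1, b = 2.
So f(u) = u + 2.
The leading coefficient is 1.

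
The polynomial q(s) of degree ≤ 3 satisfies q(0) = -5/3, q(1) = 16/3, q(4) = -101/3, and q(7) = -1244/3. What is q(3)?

Write q(s) = as^3 + bs^2 + cs + d. Substituting each data point gives a linear system:
  d = -5/3
  a + b + c + d = 16/3
  64a + 16b + 4c + d = -101/3
  343a + 49b + 7c + d = -1244/3
Solving the system yields a = -2, b = 5, c = 4, d = -5/3.
So q(s) = -2s^3 + 5s^2 + 4s - 5/3.
Then q(3) = 4/3.

4/3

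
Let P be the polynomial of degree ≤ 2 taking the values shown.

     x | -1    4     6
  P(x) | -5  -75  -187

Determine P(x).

P(x) = -6x^2 + 4x + 5

Write P(x) = ax^2 + bx + c. Substituting each data point gives a linear system:
  a - b + c = -5
  16a + 4b + c = -75
  36a + 6b + c = -187
Solving the system yields a = -6, b = 4, c = 5.
So P(x) = -6x^2 + 4x + 5.
Check: P(4) = -75. ✓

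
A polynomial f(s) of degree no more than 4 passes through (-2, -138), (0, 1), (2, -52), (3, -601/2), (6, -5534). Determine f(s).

Using the Lagrange interpolation formula with nodes -2, 0, 2, 3, 6:
  L_0(s) = s(s - 2)(s - 3)(s - 6) / 320
  L_1(s) = (s + 2)(s - 2)(s - 3)(s - 6) / -72
  L_2(s) = (s + 2)s(s - 3)(s - 6) / 32
  L_3(s) = (s + 2)s(s - 2)(s - 6) / -45
  L_4(s) = (s + 2)s(s - 2)(s - 3) / 576
Then f(s) = -138·L_0(s) + 1·L_1(s) - 52·L_2(s) - 601/2·L_3(s) - 5534·L_4(s).
Expanding and collecting terms gives f(s) = -5s⁴ + 5s³ - 4s² + (3/2)s + 1.
Check: f(-2) = -138. ✓

f(s) = -5s^4 + 5s^3 - 4s^2 + (3/2)s + 1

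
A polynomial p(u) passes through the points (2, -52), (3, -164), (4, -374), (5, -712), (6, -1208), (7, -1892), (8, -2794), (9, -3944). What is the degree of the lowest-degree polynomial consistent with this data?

Forward differences of the values at u = 2, 3, 4, 5, 6, 7, 8, 9:
  p  : -52  -164  -374  -712  -1208  -1892  -2794  -3944
  Δ  : -112  -210  -338  -496  -684  -902  -1150
  Δ^2: -98  -128  -158  -188  -218  -248
  Δ^3: -30  -30  -30  -30  -30
  Δ^4: 0  0  0  0
  Δ^5: 0  0  0
  Δ^6: 0  0
  Δ^7: 0
The third differences are constant (-30) and nonzero, while all higher differences vanish, so the minimal degree is 3.

3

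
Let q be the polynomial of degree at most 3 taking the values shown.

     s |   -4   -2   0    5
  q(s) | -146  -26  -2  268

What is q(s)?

q(s) = 2s^3 + 4s - 2

Write q(s) = as^3 + bs^2 + cs + d. Substituting each data point gives a linear system:
  -64a + 16b - 4c + d = -146
  -8a + 4b - 2c + d = -26
  d = -2
  125a + 25b + 5c + d = 268
Solving the system yields a = 2, b = 0, c = 4, d = -2.
So q(s) = 2s^3 + 4s - 2.
Check: q(-2) = -26. ✓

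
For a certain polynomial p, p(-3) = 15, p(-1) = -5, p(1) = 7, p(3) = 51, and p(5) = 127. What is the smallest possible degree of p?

Forward differences of the values at n = -3, -1, 1, 3, 5:
  p  : 15  -5  7  51  127
  Δ  : -20  12  44  76
  Δ^2: 32  32  32
  Δ^3: 0  0
  Δ^4: 0
The second differences are constant (32) and nonzero, while all higher differences vanish, so the minimal degree is 2.

2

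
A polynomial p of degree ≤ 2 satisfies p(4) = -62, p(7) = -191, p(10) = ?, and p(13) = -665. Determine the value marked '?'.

On equispaced nodes a degree-2 polynomial has vanishing third forward difference, so
  - p(4) + 3·p(7) - 3·p(10) + p(13) = 0.
Substituting the known values and solving for p(10):
  -3·p(10) = 1176
  p(10) = -392.

-392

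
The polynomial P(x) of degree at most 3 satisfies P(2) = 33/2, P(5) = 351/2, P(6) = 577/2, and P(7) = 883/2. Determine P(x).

P(x) = x^3 + 2x^2 + 1/2

Write P(x) = ax^3 + bx^2 + cx + d. Substituting each data point gives a linear system:
  8a + 4b + 2c + d = 33/2
  125a + 25b + 5c + d = 351/2
  216a + 36b + 6c + d = 577/2
  343a + 49b + 7c + d = 883/2
Solving the system yields a = 1, b = 2, c = 0, d = 1/2.
So P(x) = x^3 + 2x^2 + 1/2.
Check: P(2) = 33/2. ✓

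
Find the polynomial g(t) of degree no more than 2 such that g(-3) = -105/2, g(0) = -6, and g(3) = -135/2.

Write g(t) = at^2 + bt + c. Substituting each data point gives a linear system:
  9a - 3b + c = -105/2
  c = -6
  9a + 3b + c = -135/2
Solving the system yields a = -6, b = -5/2, c = -6.
So g(t) = -6t² - (5/2)t - 6.
Check: g(3) = -135/2. ✓

g(t) = -6t^2 - (5/2)t - 6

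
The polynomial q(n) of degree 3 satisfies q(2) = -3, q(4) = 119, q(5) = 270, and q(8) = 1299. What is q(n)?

Write q(n) = an^3 + bn^2 + cn + d. Substituting each data point gives a linear system:
  8a + 4b + 2c + d = -3
  64a + 16b + 4c + d = 119
  125a + 25b + 5c + d = 270
  512a + 64b + 8c + d = 1299
Solving the system yields a = 3, b = -3, c = -5, d = -5.
So q(n) = 3n³ - 3n² - 5n - 5.
Check: q(2) = -3. ✓

q(n) = 3n^3 - 3n^2 - 5n - 5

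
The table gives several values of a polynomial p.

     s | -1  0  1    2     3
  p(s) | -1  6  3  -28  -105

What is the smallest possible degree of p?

3

Forward differences of the values at s = -1, 0, 1, 2, 3:
  p  : -1  6  3  -28  -105
  Δ  : 7  -3  -31  -77
  Δ^2: -10  -28  -46
  Δ^3: -18  -18
  Δ^4: 0
The third differences are constant (-18) and nonzero, while all higher differences vanish, so the minimal degree is 3.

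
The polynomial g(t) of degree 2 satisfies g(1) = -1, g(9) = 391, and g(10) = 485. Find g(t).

Write g(t) = at^2 + bt + c. Substituting each data point gives a linear system:
  a + b + c = -1
  81a + 9b + c = 391
  100a + 10b + c = 485
Solving the system yields a = 5, b = -1, c = -5.
So g(t) = 5t² - t - 5.
Check: g(10) = 485. ✓

g(t) = 5t^2 - t - 5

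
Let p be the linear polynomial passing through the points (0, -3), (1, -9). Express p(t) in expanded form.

Using the Lagrange interpolation formula with nodes 0, 1:
  L_0(t) = (t - 1) / -1
  L_1(t) = t / 1
Then p(t) = -3·L_0(t) - 9·L_1(t).
Expanding and collecting terms gives p(t) = -6t - 3.
Check: p(1) = -9. ✓

p(t) = -6t - 3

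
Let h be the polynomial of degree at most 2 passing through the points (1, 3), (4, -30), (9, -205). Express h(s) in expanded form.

Using the Lagrange interpolation formula with nodes 1, 4, 9:
  L_0(s) = (s - 4)(s - 9) / 24
  L_1(s) = (s - 1)(s - 9) / -15
  L_2(s) = (s - 1)(s - 4) / 40
Then h(s) = 3·L_0(s) - 30·L_1(s) - 205·L_2(s).
Expanding and collecting terms gives h(s) = -3s² + 4s + 2.
Check: h(4) = -30. ✓

h(s) = -3s^2 + 4s + 2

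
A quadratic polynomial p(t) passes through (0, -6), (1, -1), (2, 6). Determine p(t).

p(t) = t^2 + 4t - 6

Using the Lagrange interpolation formula with nodes 0, 1, 2:
  L_0(t) = (t - 1)(t - 2) / 2
  L_1(t) = t(t - 2) / -1
  L_2(t) = t(t - 1) / 2
Then p(t) = -6·L_0(t) - 1·L_1(t) + 6·L_2(t).
Expanding and collecting terms gives p(t) = t^2 + 4t - 6.
Check: p(1) = -1. ✓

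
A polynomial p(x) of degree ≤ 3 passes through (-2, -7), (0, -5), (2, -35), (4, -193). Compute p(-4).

55

Forward differences of the values at x = -2, 0, 2, 4:
  p  : -7  -5  -35  -193
  Δ  : 2  -30  -158
  Δ^2: -32  -128
  Δ^3: -96
The third differences are constant, confirming degree 3.
Interpolating (Newton forward form) and evaluating at x = -4 gives p(-4) = 55.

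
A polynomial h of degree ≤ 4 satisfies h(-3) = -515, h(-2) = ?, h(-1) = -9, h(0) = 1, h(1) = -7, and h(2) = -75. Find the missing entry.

-115

On equispaced nodes a degree-4 polynomial has vanishing fifth forward difference, so
  - h(-3) + 5·h(-2) - 10·h(-1) + 10·h(0) - 5·h(1) + h(2) = 0.
Substituting the known values and solving for h(-2):
  5·h(-2) = -575
  h(-2) = -115.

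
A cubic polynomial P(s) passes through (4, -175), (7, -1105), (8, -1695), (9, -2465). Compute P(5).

Write P(s) = as^3 + bs^2 + cs + d. Substituting each data point gives a linear system:
  64a + 16b + 4c + d = -175
  343a + 49b + 7c + d = -1105
  512a + 64b + 8c + d = -1695
  729a + 81b + 9c + d = -2465
Solving the system yields a = -4, b = 6, c = -4, d = 1.
So P(s) = -4s^3 + 6s^2 - 4s + 1.
Then P(5) = -369.

-369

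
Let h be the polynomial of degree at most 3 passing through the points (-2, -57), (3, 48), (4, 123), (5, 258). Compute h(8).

1203

Write h(u) = au^3 + bu^2 + cu + d. Substituting each data point gives a linear system:
  -8a + 4b - 2c + d = -57
  27a + 9b + 3c + d = 48
  64a + 16b + 4c + d = 123
  125a + 25b + 5c + d = 258
Solving the system yields a = 3, b = -6, c = 6, d = 3.
So h(u) = 3u³ - 6u² + 6u + 3.
Then h(8) = 1203.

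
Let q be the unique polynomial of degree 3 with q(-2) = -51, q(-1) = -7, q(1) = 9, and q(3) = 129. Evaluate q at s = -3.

-159

Using the Lagrange interpolation formula with nodes -2, -1, 1, 3:
  L_0(s) = (s + 1)(s - 1)(s - 3) / -15
  L_1(s) = (s + 2)(s - 1)(s - 3) / 8
  L_2(s) = (s + 2)(s + 1)(s - 3) / -12
  L_3(s) = (s + 2)(s + 1)(s - 1) / 40
Then q(s) = -51·L_0(s) - 7·L_1(s) + 9·L_2(s) + 129·L_3(s).
Expanding and collecting terms gives q(s) = 5s³ - 2s² + 3s + 3.
Evaluating at s = -3: q(-3) = -159.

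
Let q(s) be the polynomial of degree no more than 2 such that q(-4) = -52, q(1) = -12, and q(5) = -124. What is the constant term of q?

Write q(s) = as^2 + bs + c. Substituting each data point gives a linear system:
  16a - 4b + c = -52
  a + b + c = -12
  25a + 5b + c = -124
Solving the system yields a = -4, b = -4, c = -4.
So q(s) = -4s² - 4s - 4.
The constant term is -4.

-4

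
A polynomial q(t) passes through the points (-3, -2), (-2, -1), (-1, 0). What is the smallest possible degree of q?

Forward differences of the values at t = -3, -2, -1:
  q  : -2  -1  0
  Δ  : 1  1
  Δ^2: 0
The first differences are constant (1) and nonzero, while all higher differences vanish, so the minimal degree is 1.

1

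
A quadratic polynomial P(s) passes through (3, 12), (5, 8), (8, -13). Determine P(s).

P(s) = -s^2 + 6s + 3

Using the Lagrange interpolation formula with nodes 3, 5, 8:
  L_0(s) = (s - 5)(s - 8) / 10
  L_1(s) = (s - 3)(s - 8) / -6
  L_2(s) = (s - 3)(s - 5) / 15
Then P(s) = 12·L_0(s) + 8·L_1(s) - 13·L_2(s).
Expanding and collecting terms gives P(s) = -s² + 6s + 3.
Check: P(3) = 12. ✓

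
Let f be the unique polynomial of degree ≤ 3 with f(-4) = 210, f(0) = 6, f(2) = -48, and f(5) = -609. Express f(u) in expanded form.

f(u) = -4u^3 - 4u^2 - 3u + 6

Write f(u) = au^3 + bu^2 + cu + d. Substituting each data point gives a linear system:
  -64a + 16b - 4c + d = 210
  d = 6
  8a + 4b + 2c + d = -48
  125a + 25b + 5c + d = -609
Solving the system yields a = -4, b = -4, c = -3, d = 6.
So f(u) = -4u³ - 4u² - 3u + 6.
Check: f(-4) = 210. ✓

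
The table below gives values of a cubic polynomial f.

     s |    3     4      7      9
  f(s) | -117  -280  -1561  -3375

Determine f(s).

f(s) = -5s^3 + 4s^2 - 6s

Using the Lagrange interpolation formula with nodes 3, 4, 7, 9:
  L_0(s) = (s - 4)(s - 7)(s - 9) / -24
  L_1(s) = (s - 3)(s - 7)(s - 9) / 15
  L_2(s) = (s - 3)(s - 4)(s - 9) / -24
  L_3(s) = (s - 3)(s - 4)(s - 7) / 60
Then f(s) = -117·L_0(s) - 280·L_1(s) - 1561·L_2(s) - 3375·L_3(s).
Expanding and collecting terms gives f(s) = -5s^3 + 4s^2 - 6s.
Check: f(3) = -117. ✓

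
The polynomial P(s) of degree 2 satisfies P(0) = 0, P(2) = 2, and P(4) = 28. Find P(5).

Forward differences of the values at s = 0, 2, 4:
  P  : 0  2  28
  Δ  : 2  26
  Δ^2: 24
The second differences are constant, confirming degree 2.
Interpolating (Newton forward form) and evaluating at s = 5 gives P(5) = 50.

50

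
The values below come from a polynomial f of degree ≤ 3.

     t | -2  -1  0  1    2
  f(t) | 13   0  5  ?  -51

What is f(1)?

The 4 known points determine the degree-3 polynomial uniquely.
Write f(t) = at^3 + bt^2 + ct + d. Substituting each data point gives a linear system:
  -8a + 4b - 2c + d = 13
  -a + b - c + d = 0
  d = 5
  8a + 4b + 2c + d = -51
Solving the system yields a = -5, b = -6, c = 4, d = 5.
So f(t) = -5t³ - 6t² + 4t + 5.
Then f(1) = -2.

-2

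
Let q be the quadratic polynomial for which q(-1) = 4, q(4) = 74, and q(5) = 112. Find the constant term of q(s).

Write q(s) = as^2 + bs + c. Substituting each data point gives a linear system:
  a - b + c = 4
  16a + 4b + c = 74
  25a + 5b + c = 112
Solving the system yields a = 4, b = 2, c = 2.
So q(s) = 4s^2 + 2s + 2.
The constant term is 2.

2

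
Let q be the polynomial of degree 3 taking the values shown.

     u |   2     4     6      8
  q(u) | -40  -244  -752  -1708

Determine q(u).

Using the Lagrange interpolation formula with nodes 2, 4, 6, 8:
  L_0(u) = (u - 4)(u - 6)(u - 8) / -48
  L_1(u) = (u - 2)(u - 6)(u - 8) / 16
  L_2(u) = (u - 2)(u - 4)(u - 8) / -16
  L_3(u) = (u - 2)(u - 4)(u - 6) / 48
Then q(u) = -40·L_0(u) - 244·L_1(u) - 752·L_2(u) - 1708·L_3(u).
Expanding and collecting terms gives q(u) = -3u³ - 2u² - 6u + 4.
Check: q(8) = -1708. ✓

q(u) = -3u^3 - 2u^2 - 6u + 4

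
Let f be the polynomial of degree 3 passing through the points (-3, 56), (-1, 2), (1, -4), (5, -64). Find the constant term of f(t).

Write f(t) = at^3 + bt^2 + ct + d. Substituting each data point gives a linear system:
  -27a + 9b - 3c + d = 56
  -a + b - c + d = 2
  a + b + c + d = -4
  125a + 25b + 5c + d = -64
Solving the system yields a = -1, b = 3, c = -2, d = -4.
So f(t) = -t³ + 3t² - 2t - 4.
The constant term is -4.

-4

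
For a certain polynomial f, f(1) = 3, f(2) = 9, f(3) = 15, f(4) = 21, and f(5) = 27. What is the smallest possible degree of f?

1

Forward differences of the values at n = 1, 2, 3, 4, 5:
  f  : 3  9  15  21  27
  Δ  : 6  6  6  6
  Δ^2: 0  0  0
  Δ^3: 0  0
  Δ^4: 0
The first differences are constant (6) and nonzero, while all higher differences vanish, so the minimal degree is 1.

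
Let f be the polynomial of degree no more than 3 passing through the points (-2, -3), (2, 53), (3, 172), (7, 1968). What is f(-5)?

-444

Using the Lagrange interpolation formula with nodes -2, 2, 3, 7:
  L_0(s) = (s - 2)(s - 3)(s - 7) / -180
  L_1(s) = (s + 2)(s - 3)(s - 7) / 20
  L_2(s) = (s + 2)(s - 2)(s - 7) / -20
  L_3(s) = (s + 2)(s - 2)(s - 3) / 180
Then f(s) = -3·L_0(s) + 53·L_1(s) + 172·L_2(s) + 1968·L_3(s).
Expanding and collecting terms gives f(s) = 5s^3 + 6s^2 - 6s + 1.
Evaluating at s = -5: f(-5) = -444.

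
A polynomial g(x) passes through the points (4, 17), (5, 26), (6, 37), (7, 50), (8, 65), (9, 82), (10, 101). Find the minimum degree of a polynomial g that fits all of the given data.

Forward differences of the values at x = 4, 5, 6, 7, 8, 9, 10:
  g  : 17  26  37  50  65  82  101
  Δ  : 9  11  13  15  17  19
  Δ^2: 2  2  2  2  2
  Δ^3: 0  0  0  0
  Δ^4: 0  0  0
  Δ^5: 0  0
  Δ^6: 0
The second differences are constant (2) and nonzero, while all higher differences vanish, so the minimal degree is 2.

2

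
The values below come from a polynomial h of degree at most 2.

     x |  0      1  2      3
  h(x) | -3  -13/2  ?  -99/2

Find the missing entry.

The 3 known points determine the degree-2 polynomial uniquely.
Write h(x) = ax^2 + bx + c. Substituting each data point gives a linear system:
  c = -3
  a + b + c = -13/2
  9a + 3b + c = -99/2
Solving the system yields a = -6, b = 5/2, c = -3.
So h(x) = -6x^2 + (5/2)x - 3.
Then h(2) = -22.

-22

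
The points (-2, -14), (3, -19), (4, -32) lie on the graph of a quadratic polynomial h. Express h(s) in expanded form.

h(s) = -2s^2 + s - 4

Using the Lagrange interpolation formula with nodes -2, 3, 4:
  L_0(s) = (s - 3)(s - 4) / 30
  L_1(s) = (s + 2)(s - 4) / -5
  L_2(s) = (s + 2)(s - 3) / 6
Then h(s) = -14·L_0(s) - 19·L_1(s) - 32·L_2(s).
Expanding and collecting terms gives h(s) = -2s^2 + s - 4.
Check: h(4) = -32. ✓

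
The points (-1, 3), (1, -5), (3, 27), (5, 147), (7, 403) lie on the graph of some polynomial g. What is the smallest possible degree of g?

Forward differences of the values at x = -1, 1, 3, 5, 7:
  g  : 3  -5  27  147  403
  Δ  : -8  32  120  256
  Δ^2: 40  88  136
  Δ^3: 48  48
  Δ^4: 0
The third differences are constant (48) and nonzero, while all higher differences vanish, so the minimal degree is 3.

3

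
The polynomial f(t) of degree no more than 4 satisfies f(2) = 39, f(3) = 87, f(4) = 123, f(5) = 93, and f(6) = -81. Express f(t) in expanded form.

Using the Lagrange interpolation formula with nodes 2, 3, 4, 5, 6:
  L_0(t) = (t - 3)(t - 4)(t - 5)(t - 6) / 24
  L_1(t) = (t - 2)(t - 4)(t - 5)(t - 6) / -6
  L_2(t) = (t - 2)(t - 3)(t - 5)(t - 6) / 4
  L_3(t) = (t - 2)(t - 3)(t - 4)(t - 6) / -6
  L_4(t) = (t - 2)(t - 3)(t - 4)(t - 5) / 24
Then f(t) = 39·L_0(t) + 87·L_1(t) + 123·L_2(t) + 93·L_3(t) - 81·L_4(t).
Expanding and collecting terms gives f(t) = -t^4 + 5t^3 + 4t^2 - 2t + 3.
Check: f(3) = 87. ✓

f(t) = -t^4 + 5t^3 + 4t^2 - 2t + 3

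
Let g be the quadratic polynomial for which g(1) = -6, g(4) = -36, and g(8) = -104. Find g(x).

g(x) = -x^2 - 5x

Write g(x) = ax^2 + bx + c. Substituting each data point gives a linear system:
  a + b + c = -6
  16a + 4b + c = -36
  64a + 8b + c = -104
Solving the system yields a = -1, b = -5, c = 0.
So g(x) = -x^2 - 5x.
Check: g(1) = -6. ✓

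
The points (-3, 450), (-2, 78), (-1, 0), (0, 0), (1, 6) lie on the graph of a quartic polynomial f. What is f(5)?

Write f(u) = au^4 + bu^3 + cu^2 + du + e. Substituting each data point gives a linear system:
  81a - 27b + 9c - 3d + e = 450
  16a - 8b + 4c - 2d + e = 78
  a - b + c - d + e = 0
  e = 0
  a + b + c + d + e = 6
Solving the system yields a = 6, b = 0, c = -3, d = 3, e = 0.
So f(u) = 6u^4 - 3u^2 + 3u.
Then f(5) = 3690.

3690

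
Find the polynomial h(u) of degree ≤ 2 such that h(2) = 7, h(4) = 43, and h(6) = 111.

h(u) = 4u^2 - 6u + 3

Write h(u) = au^2 + bu + c. Substituting each data point gives a linear system:
  4a + 2b + c = 7
  16a + 4b + c = 43
  36a + 6b + c = 111
Solving the system yields a = 4, b = -6, c = 3.
So h(u) = 4u² - 6u + 3.
Check: h(6) = 111. ✓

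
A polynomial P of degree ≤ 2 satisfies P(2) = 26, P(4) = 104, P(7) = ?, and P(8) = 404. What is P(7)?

The 3 known points determine the degree-2 polynomial uniquely.
Write P(n) = an^2 + bn + c. Substituting each data point gives a linear system:
  4a + 2b + c = 26
  16a + 4b + c = 104
  64a + 8b + c = 404
Solving the system yields a = 6, b = 3, c = -4.
So P(n) = 6n^2 + 3n - 4.
Then P(7) = 311.

311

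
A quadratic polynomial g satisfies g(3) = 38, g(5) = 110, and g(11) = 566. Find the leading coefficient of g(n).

5

Write g(n) = an^2 + bn + c. Substituting each data point gives a linear system:
  9a + 3b + c = 38
  25a + 5b + c = 110
  121a + 11b + c = 566
Solving the system yields a = 5, b = -4, c = 5.
So g(n) = 5n² - 4n + 5.
The leading coefficient is 5.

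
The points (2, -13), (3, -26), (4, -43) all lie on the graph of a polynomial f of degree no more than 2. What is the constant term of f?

Write f(u) = au^2 + bu + c. Substituting each data point gives a linear system:
  4a + 2b + c = -13
  9a + 3b + c = -26
  16a + 4b + c = -43
Solving the system yields a = -2, b = -3, c = 1.
So f(u) = -2u² - 3u + 1.
The constant term is 1.

1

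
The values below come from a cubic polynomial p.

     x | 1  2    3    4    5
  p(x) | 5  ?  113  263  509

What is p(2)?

35

The 4 known points determine the degree-3 polynomial uniquely.
Write p(x) = ax^3 + bx^2 + cx + d. Substituting each data point gives a linear system:
  a + b + c + d = 5
  27a + 9b + 3c + d = 113
  64a + 16b + 4c + d = 263
  125a + 25b + 5c + d = 509
Solving the system yields a = 4, b = 0, c = 2, d = -1.
So p(x) = 4x^3 + 2x - 1.
Then p(2) = 35.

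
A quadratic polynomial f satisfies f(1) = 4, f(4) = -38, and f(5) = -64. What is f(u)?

f(u) = -3u^2 + u + 6

Write f(u) = au^2 + bu + c. Substituting each data point gives a linear system:
  a + b + c = 4
  16a + 4b + c = -38
  25a + 5b + c = -64
Solving the system yields a = -3, b = 1, c = 6.
So f(u) = -3u^2 + u + 6.
Check: f(4) = -38. ✓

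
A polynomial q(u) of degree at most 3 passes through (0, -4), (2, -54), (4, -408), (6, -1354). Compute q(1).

-9

Using the Lagrange interpolation formula with nodes 0, 2, 4, 6:
  L_0(u) = (u - 2)(u - 4)(u - 6) / -48
  L_1(u) = u(u - 4)(u - 6) / 16
  L_2(u) = u(u - 2)(u - 6) / -16
  L_3(u) = u(u - 2)(u - 4) / 48
Then q(u) = -4·L_0(u) - 54·L_1(u) - 408·L_2(u) - 1354·L_3(u).
Expanding and collecting terms gives q(u) = -6u^3 - 2u^2 + 3u - 4.
Evaluating at u = 1: q(1) = -9.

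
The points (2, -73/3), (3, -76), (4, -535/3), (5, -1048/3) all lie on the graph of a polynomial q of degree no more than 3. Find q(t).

Using the Lagrange interpolation formula with nodes 2, 3, 4, 5:
  L_0(t) = (t - 3)(t - 4)(t - 5) / -6
  L_1(t) = (t - 2)(t - 4)(t - 5) / 2
  L_2(t) = (t - 2)(t - 3)(t - 5) / -2
  L_3(t) = (t - 2)(t - 3)(t - 4) / 6
Then q(t) = -73/3·L_0(t) - 76·L_1(t) - 535/3·L_2(t) - 1048/3·L_3(t).
Expanding and collecting terms gives q(t) = -3t^3 + (5/3)t^2 - 3t - 1.
Check: q(4) = -535/3. ✓

q(t) = -3t^3 + (5/3)t^2 - 3t - 1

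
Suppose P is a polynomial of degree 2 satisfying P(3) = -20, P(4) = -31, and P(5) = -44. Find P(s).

Write P(s) = as^2 + bs + c. Substituting each data point gives a linear system:
  9a + 3b + c = -20
  16a + 4b + c = -31
  25a + 5b + c = -44
Solving the system yields a = -1, b = -4, c = 1.
So P(s) = -s² - 4s + 1.
Check: P(4) = -31. ✓

P(s) = -s^2 - 4s + 1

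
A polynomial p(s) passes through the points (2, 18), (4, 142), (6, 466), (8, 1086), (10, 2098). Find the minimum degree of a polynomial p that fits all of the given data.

3

Forward differences of the values at s = 2, 4, 6, 8, 10:
  p  : 18  142  466  1086  2098
  Δ  : 124  324  620  1012
  Δ^2: 200  296  392
  Δ^3: 96  96
  Δ^4: 0
The third differences are constant (96) and nonzero, while all higher differences vanish, so the minimal degree is 3.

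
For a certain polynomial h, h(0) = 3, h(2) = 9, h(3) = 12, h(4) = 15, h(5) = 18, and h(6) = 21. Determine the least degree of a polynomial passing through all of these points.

Divided differences on the nodes 0, 2, 3, 4, 5, 6:
  order 0: 3  9  12  15  18  21
  order 1: 3  3  3  3  3
  order 2: 0  0  0  0
  order 3: 0  0  0
  order 4: 0  0
  order 5: 0
The order-1 divided differences are all 3 (nonzero) and every higher order vanishes, so the data lies on a polynomial of degree exactly 1.

1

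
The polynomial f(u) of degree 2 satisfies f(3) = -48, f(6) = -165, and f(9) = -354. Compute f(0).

-3

Using the Lagrange interpolation formula with nodes 3, 6, 9:
  L_0(u) = (u - 6)(u - 9) / 18
  L_1(u) = (u - 3)(u - 9) / -9
  L_2(u) = (u - 3)(u - 6) / 18
Then f(u) = -48·L_0(u) - 165·L_1(u) - 354·L_2(u).
Expanding and collecting terms gives f(u) = -4u^2 - 3u - 3.
Evaluating at u = 0: f(0) = -3.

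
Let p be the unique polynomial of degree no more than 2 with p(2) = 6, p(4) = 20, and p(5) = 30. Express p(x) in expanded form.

Using the Lagrange interpolation formula with nodes 2, 4, 5:
  L_0(x) = (x - 4)(x - 5) / 6
  L_1(x) = (x - 2)(x - 5) / -2
  L_2(x) = (x - 2)(x - 4) / 3
Then p(x) = 6·L_0(x) + 20·L_1(x) + 30·L_2(x).
Expanding and collecting terms gives p(x) = x^2 + x.
Check: p(2) = 6. ✓

p(x) = x^2 + x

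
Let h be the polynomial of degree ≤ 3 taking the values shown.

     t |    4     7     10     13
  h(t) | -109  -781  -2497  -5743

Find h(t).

h(t) = -3t^3 + 5t^2 + 3

Using the Lagrange interpolation formula with nodes 4, 7, 10, 13:
  L_0(t) = (t - 7)(t - 10)(t - 13) / -162
  L_1(t) = (t - 4)(t - 10)(t - 13) / 54
  L_2(t) = (t - 4)(t - 7)(t - 13) / -54
  L_3(t) = (t - 4)(t - 7)(t - 10) / 162
Then h(t) = -109·L_0(t) - 781·L_1(t) - 2497·L_2(t) - 5743·L_3(t).
Expanding and collecting terms gives h(t) = -3t^3 + 5t^2 + 3.
Check: h(4) = -109. ✓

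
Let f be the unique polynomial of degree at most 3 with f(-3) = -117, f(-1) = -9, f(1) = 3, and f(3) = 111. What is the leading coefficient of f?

Write f(u) = au^3 + bu^2 + cu + d. Substituting each data point gives a linear system:
  -27a + 9b - 3c + d = -117
  -a + b - c + d = -9
  a + b + c + d = 3
  27a + 9b + 3c + d = 111
Solving the system yields a = 4, b = 0, c = 2, d = -3.
So f(u) = 4u^3 + 2u - 3.
The leading coefficient is 4.

4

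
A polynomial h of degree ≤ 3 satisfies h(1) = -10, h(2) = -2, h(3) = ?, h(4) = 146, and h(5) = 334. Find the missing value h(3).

42

On equispaced nodes a degree-3 polynomial has vanishing fourth forward difference, so
  h(1) - 4·h(2) + 6·h(3) - 4·h(4) + h(5) = 0.
Substituting the known values and solving for h(3):
  6·h(3) = 252
  h(3) = 42.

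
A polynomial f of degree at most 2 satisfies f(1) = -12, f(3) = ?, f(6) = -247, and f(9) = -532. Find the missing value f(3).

The 3 known points determine the degree-2 polynomial uniquely.
Write f(n) = an^2 + bn + c. Substituting each data point gives a linear system:
  a + b + c = -12
  36a + 6b + c = -247
  81a + 9b + c = -532
Solving the system yields a = -6, b = -5, c = -1.
So f(n) = -6n^2 - 5n - 1.
Then f(3) = -70.

-70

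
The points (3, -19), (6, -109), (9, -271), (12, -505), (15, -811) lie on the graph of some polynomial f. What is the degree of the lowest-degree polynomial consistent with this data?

Forward differences of the values at s = 3, 6, 9, 12, 15:
  f  : -19  -109  -271  -505  -811
  Δ  : -90  -162  -234  -306
  Δ^2: -72  -72  -72
  Δ^3: 0  0
  Δ^4: 0
The second differences are constant (-72) and nonzero, while all higher differences vanish, so the minimal degree is 2.

2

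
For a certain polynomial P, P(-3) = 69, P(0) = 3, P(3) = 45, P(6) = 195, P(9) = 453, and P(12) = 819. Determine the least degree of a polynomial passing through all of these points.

2

Forward differences of the values at u = -3, 0, 3, 6, 9, 12:
  P  : 69  3  45  195  453  819
  Δ  : -66  42  150  258  366
  Δ^2: 108  108  108  108
  Δ^3: 0  0  0
  Δ^4: 0  0
  Δ^5: 0
The second differences are constant (108) and nonzero, while all higher differences vanish, so the minimal degree is 2.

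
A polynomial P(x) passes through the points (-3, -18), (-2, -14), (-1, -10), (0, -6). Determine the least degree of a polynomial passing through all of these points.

Forward differences of the values at x = -3, -2, -1, 0:
  P  : -18  -14  -10  -6
  Δ  : 4  4  4
  Δ^2: 0  0
  Δ^3: 0
The first differences are constant (4) and nonzero, while all higher differences vanish, so the minimal degree is 1.

1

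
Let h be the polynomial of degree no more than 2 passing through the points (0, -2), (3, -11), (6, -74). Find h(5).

Using the Lagrange interpolation formula with nodes 0, 3, 6:
  L_0(n) = (n - 3)(n - 6) / 18
  L_1(n) = n(n - 6) / -9
  L_2(n) = n(n - 3) / 18
Then h(n) = -2·L_0(n) - 11·L_1(n) - 74·L_2(n).
Expanding and collecting terms gives h(n) = -3n^2 + 6n - 2.
Evaluating at n = 5: h(5) = -47.

-47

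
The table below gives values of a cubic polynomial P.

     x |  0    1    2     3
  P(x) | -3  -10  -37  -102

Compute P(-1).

Write P(x) = ax^3 + bx^2 + cx + d. Substituting each data point gives a linear system:
  d = -3
  a + b + c + d = -10
  8a + 4b + 2c + d = -37
  27a + 9b + 3c + d = -102
Solving the system yields a = -3, b = -1, c = -3, d = -3.
So P(x) = -3x^3 - x^2 - 3x - 3.
Then P(-1) = 2.

2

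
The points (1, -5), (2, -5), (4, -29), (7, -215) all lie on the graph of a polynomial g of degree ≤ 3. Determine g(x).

g(x) = -x^3 + 3x^2 - 2x - 5

Write g(x) = ax^3 + bx^2 + cx + d. Substituting each data point gives a linear system:
  a + b + c + d = -5
  8a + 4b + 2c + d = -5
  64a + 16b + 4c + d = -29
  343a + 49b + 7c + d = -215
Solving the system yields a = -1, b = 3, c = -2, d = -5.
So g(x) = -x^3 + 3x^2 - 2x - 5.
Check: g(2) = -5. ✓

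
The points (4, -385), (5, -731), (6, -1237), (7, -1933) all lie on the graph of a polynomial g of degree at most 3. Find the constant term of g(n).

Write g(n) = an^3 + bn^2 + cn + d. Substituting each data point gives a linear system:
  64a + 16b + 4c + d = -385
  125a + 25b + 5c + d = -731
  216a + 36b + 6c + d = -1237
  343a + 49b + 7c + d = -1933
Solving the system yields a = -5, b = -5, c = 4, d = -1.
So g(n) = -5n^3 - 5n^2 + 4n - 1.
The constant term is -1.

-1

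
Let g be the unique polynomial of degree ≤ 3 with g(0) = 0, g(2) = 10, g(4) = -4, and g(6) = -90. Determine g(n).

g(n) = -n^3 + 3n^2 + 3n

Using the Lagrange interpolation formula with nodes 0, 2, 4, 6:
  L_0(n) = (n - 2)(n - 4)(n - 6) / -48
  L_1(n) = n(n - 4)(n - 6) / 16
  L_2(n) = n(n - 2)(n - 6) / -16
  L_3(n) = n(n - 2)(n - 4) / 48
Then g(n) = 0·L_0(n) + 10·L_1(n) - 4·L_2(n) - 90·L_3(n).
Expanding and collecting terms gives g(n) = -n^3 + 3n^2 + 3n.
Check: g(6) = -90. ✓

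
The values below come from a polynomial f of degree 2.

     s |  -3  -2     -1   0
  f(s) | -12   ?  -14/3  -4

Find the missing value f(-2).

-22/3

The 3 known points determine the degree-2 polynomial uniquely.
Write f(s) = as^2 + bs + c. Substituting each data point gives a linear system:
  9a - 3b + c = -12
  a - b + c = -14/3
  c = -4
Solving the system yields a = -1, b = -1/3, c = -4.
So f(s) = -s^2 - (1/3)s - 4.
Then f(-2) = -22/3.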